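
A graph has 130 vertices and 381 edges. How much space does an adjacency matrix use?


Adjacency matrix: V x V grid of entries
Space = V^2 = 130^2 = 130 * 130 = 16900


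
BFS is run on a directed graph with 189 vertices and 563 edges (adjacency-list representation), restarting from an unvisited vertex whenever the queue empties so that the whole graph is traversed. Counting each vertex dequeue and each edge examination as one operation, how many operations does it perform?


A full BFS traversal dequeues each vertex exactly once and examines each directed edge exactly once.
V = 189 (vertex processing cost)
E = 563 (edge examination cost)
Total operations proportional to V + E = 189 + 563 = 752


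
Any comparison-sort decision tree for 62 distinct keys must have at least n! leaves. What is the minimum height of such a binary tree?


A binary decision tree of height h has at most 2^h leaves and needs at least n! of them, so h >= ceil(log2(n!)).
62! is far too large to multiply out, so use Stirling's series:
  ln(n!) ~ n ln n - n + (1/2) ln(2 pi n) + 1/(12n)  (error below 1/(360 n^3), negligible here)
  ln(62) = 4.1271344
  n ln n = 62 * 4.1271344 = 255.8823
  (1/2) ln(2 pi * 62) = (1/2) ln(389.5575) = 2.9825
  1/(12*62) = 0.0013
  ln(62!) ~ 255.8823 - 62 + 2.9825 + 0.0013 = 196.8661
Convert to base 2: log2(62!) = 196.8661 / ln 2 = 196.8661 / 0.69314718 = 284.0177
ceil(284.0177) = 285


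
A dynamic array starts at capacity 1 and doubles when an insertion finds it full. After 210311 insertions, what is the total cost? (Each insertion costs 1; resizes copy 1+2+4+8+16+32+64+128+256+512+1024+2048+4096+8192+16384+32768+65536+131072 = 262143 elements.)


Insertion cost: 210311 (one per element)
Resizes occur just before inserting elements 2, 3, 5, 9, ...
Elements copied at each resize: 1 + 2 + 4 + 8 + 16 + 32 + 64 + 128 + 256 + 512 + 1024 + 2048 + 4096 + 8192 + 16384 + 32768 + 65536 + 131072
Sum of copies = 262143 (geometric series: 2^k - 1)
Total = 210311 + 262143 = 472454


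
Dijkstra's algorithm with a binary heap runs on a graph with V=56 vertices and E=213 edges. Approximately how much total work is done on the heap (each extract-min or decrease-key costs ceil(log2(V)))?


Dijkstra with a binary heap: each vertex is extracted once, each edge may relax once.
Each heap operation costs O(log V).
V + E = 56 + 213 = 269
ceil(log2(56)) = 6 (since 2^5 = 32 < 56 <= 64 = 2^6)
Total heap work = (V+E) * ceil(log2(V)) = 269 * 6 = 1614


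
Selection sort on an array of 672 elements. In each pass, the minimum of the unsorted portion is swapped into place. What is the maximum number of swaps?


Selection sort performs one swap per pass:
  Pass 1: find min in positions 0 to 671, swap with position 0
  Pass 2: find min in positions 1 to 671, swap with position 1
  Pass 3: find min in positions 2 to 671, swap with position 2
  Pass 4: find min in positions 3 to 671, swap with position 3
  Pass 5: find min in positions 4 to 671, swap with position 4
  ... (666 more passes)
Total passes (and swaps) = n - 1 = 672 - 1 = 671


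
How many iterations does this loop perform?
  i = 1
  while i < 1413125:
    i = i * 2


The loop variable doubles each iteration:
i = 1 -> 2 -> 4 -> 8 -> 16 -> 32 -> 64 -> 128 -> 256 -> 512 -> 1024 -> 2048 -> 4096 -> 8192 -> 16384 -> 32768 -> 65536 -> 131072 -> 262144 -> 524288 -> 1048576 -> 2097152 (stop, 2097152 >= 1413125)
Number of doublings = ceil(log2(1413125)) = 21


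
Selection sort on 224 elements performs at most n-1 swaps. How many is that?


Each of the 223 passes places one element in its final position.
Pass 1: swap minimum into position 0
Pass 2: swap minimum of remaining into position 1
...
Pass 223: last two elements, one swap
Maximum swaps = 224 - 1 = 223


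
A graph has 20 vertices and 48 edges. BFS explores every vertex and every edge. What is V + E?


A full BFS traversal dequeues each vertex once and examines each edge once.
Vertex visits: 20
Edge visits: 48
V + E = 20 + 48 = 68


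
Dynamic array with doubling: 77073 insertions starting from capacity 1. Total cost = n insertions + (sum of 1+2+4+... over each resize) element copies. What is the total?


n = 77073
Insertion costs: 77073
Resizes copy 1, 2, 4, ... up to the largest power of 2 that is <= n-1 = 77072, i.e. 65536.
Copy costs = 1 + 2 + 4 + 8 + 16 + 32 + 64 + 128 + 256 + 512 + 1024 + 2048 + 4096 + 8192 + 16384 + 32768 + 65536 = 131071
Total = 77073 + 131071 = 208144


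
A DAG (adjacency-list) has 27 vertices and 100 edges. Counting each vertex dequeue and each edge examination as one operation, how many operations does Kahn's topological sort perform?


V = 27 (vertex processing)
E = 100 (edge processing)
V + E = 27 + 100 = 127


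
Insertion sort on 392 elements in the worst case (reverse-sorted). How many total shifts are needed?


In the worst case (reverse-sorted), each element shifts past all previous:
  Element 1: 1 shifts
  Element 2: 2 shifts
  Element 3: 3 shifts
  Element 4: 4 shifts
  Element 5: 5 shifts
  ...
  Element 391: 391 shifts
Total = 1 + 2 + ... + 391
= 392*(392-1)/2 = 76636


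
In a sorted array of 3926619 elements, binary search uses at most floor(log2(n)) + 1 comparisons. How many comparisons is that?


Halving sequence: 3926619 -> 1963309 -> 981654 -> 490827 -> 245413 -> 122706 -> 61353 -> 30676 -> 15338 -> 7669 -> 3834 -> 1917 -> 958 -> 479 -> 239 -> 119 -> 59 -> 29 -> 14 -> 7 -> 3 -> 1
Number of halvings = 21
Max comparisons = 21 + 1 = 22


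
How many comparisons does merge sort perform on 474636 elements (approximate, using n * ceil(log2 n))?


Recursion depth: ceil(log2(474636)) = 19
Each recursion level merges n = 474636 elements
Total = 474636 * 19 = 9018084


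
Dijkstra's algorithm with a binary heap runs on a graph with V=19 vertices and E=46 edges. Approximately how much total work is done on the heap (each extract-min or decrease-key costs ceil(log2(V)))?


Dijkstra with a binary heap: each vertex is extracted once, each edge may relax once.
Each heap operation costs O(log V).
V + E = 19 + 46 = 65
ceil(log2(19)) = 5 (since 2^4 = 16 < 19 <= 32 = 2^5)
Total heap work = (V+E) * ceil(log2(V)) = 65 * 5 = 325


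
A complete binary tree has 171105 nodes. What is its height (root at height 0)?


In a complete binary tree, level k holds nodes 2^k .. 2^(k+1)-1 (1-indexed).
Height = floor(log2(n)) = floor(log2(171105)) = 17
Check: 2^17 = 131072 <= 171105 < 262144 = 2^18


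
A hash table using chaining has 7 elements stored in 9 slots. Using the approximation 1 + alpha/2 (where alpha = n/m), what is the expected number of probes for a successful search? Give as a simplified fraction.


Load factor alpha = n/m = 7/9
Expected probes = 1 + alpha/2 = 1 + 7/(2*9)
= 1 + 7/18
= 18/18 + 7/18
= 25/18


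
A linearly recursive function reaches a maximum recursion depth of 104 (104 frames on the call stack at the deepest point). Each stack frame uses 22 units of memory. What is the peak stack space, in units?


Maximum recursion depth = 104 frames
Memory per frame = 22 units
Total stack space = depth * frame_size
= 104 * 22 = 2288


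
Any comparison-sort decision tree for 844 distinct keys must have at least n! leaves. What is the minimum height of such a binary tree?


A binary decision tree of height h has at most 2^h leaves and needs at least n! of them, so h >= ceil(log2(n!)).
844! is far too large to multiply out, so use Stirling's series:
  ln(n!) ~ n ln n - n + (1/2) ln(2 pi n) + 1/(12n)  (error below 1/(360 n^3), negligible here)
  ln(844) = 6.7381525
  n ln n = 844 * 6.7381525 = 5687.0007
  (1/2) ln(2 pi * 844) = (1/2) ln(5303.0084) = 4.2880
  1/(12*844) = 0.0001
  ln(844!) ~ 5687.0007 - 844 + 4.2880 + 0.0001 = 4847.2888
Convert to base 2: log2(844!) = 4847.2888 / ln 2 = 4847.2888 / 0.69314718 = 6993.1595
ceil(6993.1595) = 6994


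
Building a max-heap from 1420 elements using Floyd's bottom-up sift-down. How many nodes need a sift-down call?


In a heap of 1420 elements (0-indexed array):
  Last element index: 1419
  Parent of last element: floor((1419 - 1) / 2) = 709
  Internal nodes: indices 0 to 709
  Count = floor(1420/2) = 710


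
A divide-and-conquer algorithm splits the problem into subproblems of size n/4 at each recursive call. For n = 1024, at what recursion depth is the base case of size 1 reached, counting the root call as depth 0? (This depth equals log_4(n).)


At each depth, the problem size is divided by 4:
  Depth 0: problem size = 1024
  Depth 1: problem size = 256
  Depth 2: problem size = 64
  Depth 3: problem size = 16
  Depth 4: problem size = 4
  Depth 5: problem size = 1 (base case)
The base case is reached at depth log_4(1024) = 5 (the tree has 6 levels counting depth 0, but the depth asked for is 5).
Recursion depth = 5


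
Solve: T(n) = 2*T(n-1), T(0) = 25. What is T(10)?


Unrolling:
T(10) = 2*T(9) = 2^2*T(8) = ... = 2^10*T(0)
= 2^10 * 25
= 1024 * 25 = 25600


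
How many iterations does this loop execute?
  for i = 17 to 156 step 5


The loop variable i takes values starting at 17 and increments by 5 each iteration.
Sequence: i = 17, 22, 27, 32, 37, 42, 47, 52, 57, ...
The upper bound 156 is inclusive, so the count is floor((last - first) / step) + 1:
floor((156 - 17) / 5) + 1 = floor(139/5) + 1 = 27 + 1 = 28


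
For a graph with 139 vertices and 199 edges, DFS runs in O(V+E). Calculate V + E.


A full DFS traversal visits each vertex once and examines each edge once.
V = 139
E = 199
Sum = 139 + 199 = 338


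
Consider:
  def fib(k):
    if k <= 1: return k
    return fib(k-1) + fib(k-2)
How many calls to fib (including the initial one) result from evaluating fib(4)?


Let C(m) = total calls to evaluate fib(m). Then C(0)=C(1)=1, and
C(m) = 1 + C(m-1) + C(m-2) for m >= 2.
Build the table (each entry = 1 + previous two):
  C(0) = 1
  C(1) = 1
  C(2) = 1 + 1 + 1 = 3
  C(3) = 1 + 3 + 1 = 5
  C(4) = 1 + 5 + 3 = 9
Total calls for fib(4) = 9


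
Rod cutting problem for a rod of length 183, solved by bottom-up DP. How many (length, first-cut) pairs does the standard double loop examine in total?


For each subproblem length i = 1..183, the inner loop considers i possible first cuts.
Total = 1 + 2 + ... + 183
= 183*(183+1)/2
= 183*184/2 = 16836


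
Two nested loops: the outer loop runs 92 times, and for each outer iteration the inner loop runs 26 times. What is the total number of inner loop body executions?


Outer loop: 92 iterations
Inner loop: 26 iterations per outer iteration
Total = 92 * 26 = 2392


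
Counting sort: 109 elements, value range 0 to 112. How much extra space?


n = 109 (output array)
k = 113 (count array for 113 distinct values)
Extra space = 109 + 113 = 222


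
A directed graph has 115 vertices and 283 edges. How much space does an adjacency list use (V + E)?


Adjacency list: one list head per vertex + one entry per edge
Vertex heads: 115
Edge entries: 283
Total = 115 + 283 = 398


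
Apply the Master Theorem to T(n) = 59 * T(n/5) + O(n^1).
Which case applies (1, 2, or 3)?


The Master Theorem: T(n) = a*T(n/b) + O(n^c)
  a = 59, b = 5, c = 1
log_b(a) = log_5(59) ~ 2.534
Compare b^c with a: 5^1 = 5 < 59, so c < log_b(a).
Since c < log_b(a), Case 1 applies.
T(n) = O(n^(log_5 59)) ~ O(n^2.534)
Master Theorem case = 1


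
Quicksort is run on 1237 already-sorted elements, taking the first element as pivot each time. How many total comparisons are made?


Sum of comparisons per partition:
1236 + 1235 + ... + 1 + 0
= 1237 * (1237 - 1) / 2
= 1237 * 1236 / 2
= 764466


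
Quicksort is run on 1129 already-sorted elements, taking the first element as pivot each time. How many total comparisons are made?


Sum of comparisons per partition:
1128 + 1127 + ... + 1 + 0
= 1129 * (1129 - 1) / 2
= 1129 * 1128 / 2
= 636756


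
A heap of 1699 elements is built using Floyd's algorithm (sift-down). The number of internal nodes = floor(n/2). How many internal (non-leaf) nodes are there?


Leaf nodes occupy roughly half the array.
Sift-down is called for each internal node, starting from the last one.
Internal nodes = floor(n/2) = floor(1699/2) = 849


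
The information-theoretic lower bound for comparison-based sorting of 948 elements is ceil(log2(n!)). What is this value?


A binary decision tree of height h has at most 2^h leaves and needs at least n! of them, so h >= ceil(log2(n!)).
948! is far too large to multiply out, so use Stirling's series:
  ln(n!) ~ n ln n - n + (1/2) ln(2 pi n) + 1/(12n)  (error below 1/(360 n^3), negligible here)
  ln(948) = 6.8543545
  n ln n = 948 * 6.8543545 = 6497.9281
  (1/2) ln(2 pi * 948) = (1/2) ln(5956.4597) = 4.3461
  1/(12*948) = 0.0001
  ln(948!) ~ 6497.9281 - 948 + 4.3461 + 0.0001 = 5554.2743
Convert to base 2: log2(948!) = 5554.2743 / ln 2 = 5554.2743 / 0.69314718 = 8013.1240
ceil(8013.1240) = 8014


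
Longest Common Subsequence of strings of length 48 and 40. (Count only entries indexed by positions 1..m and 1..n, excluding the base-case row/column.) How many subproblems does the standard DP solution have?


DP table indexed by positions in both strings.
First string: 48 positions
Second string: 40 positions
Total = 48 * 40 = 1920


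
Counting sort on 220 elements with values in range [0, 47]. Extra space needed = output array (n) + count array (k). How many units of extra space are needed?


Output array size: 220 (to store sorted result)
Count array size: 48 (one slot per possible value, range 0 to 47)
Total extra space = 220 + 48 = 268


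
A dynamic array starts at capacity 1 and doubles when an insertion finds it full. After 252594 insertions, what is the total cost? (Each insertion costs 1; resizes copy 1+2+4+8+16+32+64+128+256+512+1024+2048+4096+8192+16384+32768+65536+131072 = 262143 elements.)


Insertion cost: 252594 (one per element)
Resizes occur just before inserting elements 2, 3, 5, 9, ...
Elements copied at each resize: 1 + 2 + 4 + 8 + 16 + 32 + 64 + 128 + 256 + 512 + 1024 + 2048 + 4096 + 8192 + 16384 + 32768 + 65536 + 131072
Sum of copies = 262143 (geometric series: 2^k - 1)
Total = 252594 + 262143 = 514737


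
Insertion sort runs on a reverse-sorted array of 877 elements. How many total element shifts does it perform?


Sum of shifts = 1 + 2 + 3 + ... + 876
= 877 * 876 / 2
= 768252 / 2
= 384126


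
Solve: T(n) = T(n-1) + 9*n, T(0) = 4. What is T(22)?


Expanding the recurrence:
T(22) = T(21) + 9*22
       = T(20) + 9*21 + 9*22
       ...
       = T(0) + 9*(1 + 2 + ... + 22)
       = 4 + 9 * 22*23/2
       = 4 + 9 * 253
       = 4 + 2277 = 2281


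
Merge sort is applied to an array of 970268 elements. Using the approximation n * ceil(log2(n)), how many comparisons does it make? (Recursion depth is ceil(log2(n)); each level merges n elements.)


Merge sort divides the array into halves recursively.
Number of levels = ceil(log2(970268)) = 20
At each level, approximately n = 970268 comparisons are needed for merging.
Total comparisons ~ n * ceil(log2(n)) = 970268 * 20 = 19405360


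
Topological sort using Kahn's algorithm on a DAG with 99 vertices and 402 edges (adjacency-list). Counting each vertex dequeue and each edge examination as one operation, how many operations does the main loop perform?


Kahn's algorithm:
  1. Compute in-degrees: O(V + E)
  2. Process queue: each vertex dequeued once (O(V))
     each edge examined once (O(E))
Total = V + E = 99 + 402 = 501


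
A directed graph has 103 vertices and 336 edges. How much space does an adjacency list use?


Adjacency list: one list head per vertex + one entry per edge
Vertex heads: 103
Edge entries: 336
Total = 103 + 336 = 439


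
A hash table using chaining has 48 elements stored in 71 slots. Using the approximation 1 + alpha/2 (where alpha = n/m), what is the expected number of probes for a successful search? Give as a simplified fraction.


Load factor alpha = n/m = 48/71
Expected probes = 1 + alpha/2 = 1 + 48/(2*71)
= 1 + 48/142
= 142/142 + 48/142
= 190/142
Simplify: 95/71


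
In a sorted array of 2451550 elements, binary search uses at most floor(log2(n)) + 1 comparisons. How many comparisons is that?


Halving sequence: 2451550 -> 1225775 -> 612887 -> 306443 -> 153221 -> 76610 -> 38305 -> 19152 -> 9576 -> 4788 -> 2394 -> 1197 -> 598 -> 299 -> 149 -> 74 -> 37 -> 18 -> 9 -> 4 -> 2 -> 1
Number of halvings = 21
Max comparisons = 21 + 1 = 22


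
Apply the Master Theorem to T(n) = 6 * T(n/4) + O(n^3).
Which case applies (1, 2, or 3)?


The Master Theorem: T(n) = a*T(n/b) + O(n^c)
  a = 6, b = 4, c = 3
log_b(a) = log_4(6) ~ 1.292
Compare b^c with a: 4^3 = 64 > 6, so c > log_b(a).
Since c > log_b(a), Case 3 applies.
T(n) = O(n^3)
Master Theorem case = 3


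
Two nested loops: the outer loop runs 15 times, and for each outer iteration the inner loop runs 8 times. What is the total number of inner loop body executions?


Outer loop: 15 iterations
Inner loop: 8 iterations per outer iteration
Total = 15 * 8 = 120


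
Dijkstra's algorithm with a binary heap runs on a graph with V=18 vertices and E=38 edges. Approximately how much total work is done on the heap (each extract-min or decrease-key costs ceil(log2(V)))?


Dijkstra with a binary heap: each vertex is extracted once, each edge may relax once.
Each heap operation costs O(log V).
V + E = 18 + 38 = 56
ceil(log2(18)) = 5 (since 2^4 = 16 < 18 <= 32 = 2^5)
Total heap work = (V+E) * ceil(log2(V)) = 56 * 5 = 280


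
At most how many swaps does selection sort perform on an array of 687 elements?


Each of the 686 passes places one element in its final position.
Pass 1: swap minimum into position 0
Pass 2: swap minimum of remaining into position 1
...
Pass 686: last two elements, one swap
Maximum swaps = 687 - 1 = 686


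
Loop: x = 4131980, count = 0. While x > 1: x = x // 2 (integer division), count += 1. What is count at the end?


The variable x halves each step:
x = 4131980 -> 2065990 -> 1032995 -> 516497 -> 258248 -> 129124 -> 64562 -> 32281 -> 16140 -> 8070 -> 4035 -> 2017 -> 1008 -> 504 -> 252 -> 126 -> 63 -> 31 -> 15 -> 7 -> 3 -> 1
Number of halvings = floor(log2(4131980)) = 21


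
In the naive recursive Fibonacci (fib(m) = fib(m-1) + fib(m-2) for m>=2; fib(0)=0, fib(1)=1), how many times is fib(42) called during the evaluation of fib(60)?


Let N(m) = number of times fib(m) is called while evaluating fib(60).
N(60) = 1 (the initial call).
N(59) = 1 (only fib(60) calls it).
For 1 <= m <= 58: fib(m) is called by fib(m+1) and fib(m+2), so
  N(m) = N(m+1) + N(m+2).
fib(0) is called only by fib(2), so N(0) = N(2).
Walk down from m=60:
  N(60)=1, N(59)=1, N(58)=2, N(57)=3, N(56)=5, N(55)=8, N(54)=13, N(53)=21, N(52)=34, N(51)=55, N(50)=89, N(49)=144, N(48)=233, N(47)=377, N(46)=610, N(45)=987, N(44)=1597, N(43)=2584, N(42)=4181
N(42) = 4181


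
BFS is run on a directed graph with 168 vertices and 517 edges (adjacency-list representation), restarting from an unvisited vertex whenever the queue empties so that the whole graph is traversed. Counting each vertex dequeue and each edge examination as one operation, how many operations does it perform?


A full BFS traversal dequeues each vertex exactly once and examines each directed edge exactly once.
V = 168 (vertex processing cost)
E = 517 (edge examination cost)
Total operations proportional to V + E = 168 + 517 = 685


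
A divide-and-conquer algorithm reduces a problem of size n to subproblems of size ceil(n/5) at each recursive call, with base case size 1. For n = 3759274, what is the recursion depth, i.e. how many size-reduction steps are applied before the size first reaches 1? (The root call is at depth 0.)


Each step divides the size by 5 (rounding up); after k steps the size is ceil(n/5^k), which equals 1 exactly when 5^k >= n.
So the depth is the smallest k with 5^k >= 3759274, i.e. ceil(log_5(3759274)).
5^9 = 1953125 < 3759274 <= 9765625 = 5^10
Recursion depth = 10


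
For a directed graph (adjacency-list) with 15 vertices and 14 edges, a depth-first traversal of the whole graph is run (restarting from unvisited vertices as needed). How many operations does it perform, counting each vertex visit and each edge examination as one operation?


A full DFS traversal visits each vertex once and examines each edge once.
V = 15
E = 14
Sum = 15 + 14 = 29


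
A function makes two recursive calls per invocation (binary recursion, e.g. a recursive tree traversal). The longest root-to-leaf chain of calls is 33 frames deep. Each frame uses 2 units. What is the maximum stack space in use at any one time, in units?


Binary recursion: the two calls run one after the other, so only one root-to-leaf chain of frames is on the stack at a time.
Maximum depth (longest chain) = 33 frames
Each frame = 2 units
Max stack space = 33 * 2 = 66


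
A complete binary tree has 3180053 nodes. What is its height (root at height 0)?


In a complete binary tree, level k holds nodes 2^k .. 2^(k+1)-1 (1-indexed).
Height = floor(log2(n)) = floor(log2(3180053)) = 21
Check: 2^21 = 2097152 <= 3180053 < 4194304 = 2^22


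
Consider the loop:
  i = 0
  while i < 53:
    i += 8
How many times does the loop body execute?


Starting at i = 0, each iteration adds 8.
Iterations until i >= 53:
  Iteration 1: i = 0 -> i = 8
  Iteration 2: i = 8 -> i = 16
  Iteration 3: i = 16 -> i = 24
  Iteration 4: i = 24 -> i = 32
  Iteration 5: i = 32 -> i = 40
  Iteration 6: i = 40 -> i = 48
  Iteration 7: i = 48 -> i = 56
Total iterations = ceil(53/8) = 7


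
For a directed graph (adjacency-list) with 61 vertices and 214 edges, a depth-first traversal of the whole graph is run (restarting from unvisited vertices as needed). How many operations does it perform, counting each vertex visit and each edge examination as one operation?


A full DFS traversal visits each vertex once and examines each edge once.
V = 61
E = 214
Sum = 61 + 214 = 275


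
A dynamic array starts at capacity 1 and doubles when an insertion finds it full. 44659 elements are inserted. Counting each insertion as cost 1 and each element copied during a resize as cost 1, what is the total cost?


n = 44659
Insertion costs: 44659
Resizes copy 1, 2, 4, ... up to the largest power of 2 that is <= n-1 = 44658, i.e. 32768.
Copy costs = 1 + 2 + 4 + 8 + 16 + 32 + 64 + 128 + 256 + 512 + 1024 + 2048 + 4096 + 8192 + 16384 + 32768 = 65535
Total = 44659 + 65535 = 110194


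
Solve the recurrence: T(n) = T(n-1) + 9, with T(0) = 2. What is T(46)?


Unrolling the recurrence:
T(46) = T(45) + 9
       = T(44) + 9 + 9
       = T(43) + 9*3
       ...
       = T(0) + 9*46
       = 2 + 414 = 416


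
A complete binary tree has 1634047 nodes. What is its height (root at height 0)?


In a complete binary tree, level k holds nodes 2^k .. 2^(k+1)-1 (1-indexed).
Height = floor(log2(n)) = floor(log2(1634047)) = 20
Check: 2^20 = 1048576 <= 1634047 < 2097152 = 2^21


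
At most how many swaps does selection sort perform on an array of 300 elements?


Each of the 299 passes places one element in its final position.
Pass 1: swap minimum into position 0
Pass 2: swap minimum of remaining into position 1
...
Pass 299: last two elements, one swap
Maximum swaps = 300 - 1 = 299


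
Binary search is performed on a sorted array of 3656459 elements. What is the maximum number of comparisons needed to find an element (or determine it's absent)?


Binary search halves the search space each comparison:
  Step 1: search space = 3656459 -> 1828229
  Step 2: search space = 1828229 -> 914114
  Step 3: search space = 914114 -> 457057
  Step 4: search space = 457057 -> 228528
  Step 5: search space = 228528 -> 114264
  Step 6: search space = 114264 -> 57132
  Step 7: search space = 57132 -> 28566
  Step 8: search space = 28566 -> 14283
  Step 9: search space = 14283 -> 7141
  Step 10: search space = 7141 -> 3570
  Step 11: search space = 3570 -> 1785
  Step 12: search space = 1785 -> 892
  Step 13: search space = 892 -> 446
  Step 14: search space = 446 -> 223
  Step 15: search space = 223 -> 111
  Step 16: search space = 111 -> 55
  Step 17: search space = 55 -> 27
  Step 18: search space = 27 -> 13
  Step 19: search space = 13 -> 6
  Step 20: search space = 6 -> 3
  Step 21: search space = 3 -> 1
  Step 22: search space = 1 (final check)
Maximum comparisons = floor(log2(3656459)) + 1 = 21 + 1 = 22


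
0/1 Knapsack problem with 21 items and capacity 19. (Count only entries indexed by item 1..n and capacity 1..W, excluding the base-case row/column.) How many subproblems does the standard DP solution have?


The DP table is indexed by (item, capacity).
Rows: 21 items
Columns: 19 capacity values (1 to W)
Total subproblems = 21 * 19 = 399


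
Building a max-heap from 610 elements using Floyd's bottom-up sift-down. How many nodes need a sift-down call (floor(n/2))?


In a heap of 610 elements (0-indexed array):
  Last element index: 609
  Parent of last element: floor((609 - 1) / 2) = 304
  Internal nodes: indices 0 to 304
  Count = floor(610/2) = 305


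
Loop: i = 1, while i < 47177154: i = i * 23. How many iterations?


i multiplies by 23 each step:
i = 1 -> 23 -> 529 -> 12167 -> 279841 -> 6436343 -> 148035889 (stop)
Iterations = ceil(log_23(47177154)) = 6


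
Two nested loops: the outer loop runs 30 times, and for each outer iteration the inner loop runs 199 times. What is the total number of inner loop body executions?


Outer loop: 30 iterations
Inner loop: 199 iterations per outer iteration
Total = 30 * 199 = 5970


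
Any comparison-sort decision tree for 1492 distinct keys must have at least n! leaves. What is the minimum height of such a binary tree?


A binary decision tree of height h has at most 2^h leaves and needs at least n! of them, so h >= ceil(log2(n!)).
1492! is far too large to multiply out, so use Stirling's series:
  ln(n!) ~ n ln n - n + (1/2) ln(2 pi n) + 1/(12n)  (error below 1/(360 n^3), negligible here)
  ln(1492) = 7.3078728
  n ln n = 1492 * 7.3078728 = 10903.3462
  (1/2) ln(2 pi * 1492) = (1/2) ln(9374.5125) = 4.5729
  1/(12*1492) = 0.0001
  ln(1492!) ~ 10903.3462 - 1492 + 4.5729 + 0.0001 = 9415.9192
Convert to base 2: log2(1492!) = 9415.9192 / ln 2 = 9415.9192 / 0.69314718 = 13584.2999
ceil(13584.2999) = 13585


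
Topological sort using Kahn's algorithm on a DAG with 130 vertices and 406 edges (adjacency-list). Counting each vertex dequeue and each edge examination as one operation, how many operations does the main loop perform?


Kahn's algorithm:
  1. Compute in-degrees: O(V + E)
  2. Process queue: each vertex dequeued once (O(V))
     each edge examined once (O(E))
Total = V + E = 130 + 406 = 536


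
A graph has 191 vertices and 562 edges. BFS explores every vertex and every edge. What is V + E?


A full BFS traversal dequeues each vertex once and examines each edge once.
Vertex visits: 191
Edge visits: 562
V + E = 191 + 562 = 753


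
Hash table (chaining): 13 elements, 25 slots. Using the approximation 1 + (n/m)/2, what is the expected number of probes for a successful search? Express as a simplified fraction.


Computing expected probes:
alpha = 13/25
= 1 + alpha/2
= 1 + 13/(2*25)
= (2*25 + 13) / (2*25)
= 63/50


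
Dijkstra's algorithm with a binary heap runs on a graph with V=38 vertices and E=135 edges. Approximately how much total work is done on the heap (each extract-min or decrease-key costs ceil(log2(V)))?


Dijkstra with a binary heap: each vertex is extracted once, each edge may relax once.
Each heap operation costs O(log V).
V + E = 38 + 135 = 173
ceil(log2(38)) = 6 (since 2^5 = 32 < 38 <= 64 = 2^6)
Total heap work = (V+E) * ceil(log2(V)) = 173 * 6 = 1038


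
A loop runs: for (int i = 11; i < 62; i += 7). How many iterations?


Loop starts at i = 11, increments by 7, stops when i >= 62.
Number of iterations = ceil((62 - 11) / 7)
= ceil(51 / 7)
= 8


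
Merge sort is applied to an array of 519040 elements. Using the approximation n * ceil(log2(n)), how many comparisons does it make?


Merge sort divides the array into halves recursively.
Number of levels = ceil(log2(519040)) = 19
At each level, approximately n = 519040 comparisons are needed for merging.
Total comparisons ~ n * ceil(log2(n)) = 519040 * 19 = 9861760


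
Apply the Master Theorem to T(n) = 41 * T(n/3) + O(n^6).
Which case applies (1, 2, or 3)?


The Master Theorem: T(n) = a*T(n/b) + O(n^c)
  a = 41, b = 3, c = 6
log_b(a) = log_3(41) ~ 3.38
Compare b^c with a: 3^6 = 729 > 41, so c > log_b(a).
Since c > log_b(a), Case 3 applies.
T(n) = O(n^6)
Master Theorem case = 3


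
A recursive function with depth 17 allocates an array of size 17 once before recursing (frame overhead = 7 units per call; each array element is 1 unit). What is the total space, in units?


Array allocation: 17 units (allocated once)
Stack frames: 17 deep * 7 per frame = 119 units
Total = 17 + 119 = 136


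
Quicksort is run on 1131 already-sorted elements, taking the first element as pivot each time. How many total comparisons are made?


Sum of comparisons per partition:
1130 + 1129 + ... + 1 + 0
= 1131 * (1131 - 1) / 2
= 1131 * 1130 / 2
= 639015


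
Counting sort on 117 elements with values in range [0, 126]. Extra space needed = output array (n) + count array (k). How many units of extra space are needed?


Output array size: 117 (to store sorted result)
Count array size: 127 (one slot per possible value, range 0 to 126)
Total extra space = 117 + 127 = 244


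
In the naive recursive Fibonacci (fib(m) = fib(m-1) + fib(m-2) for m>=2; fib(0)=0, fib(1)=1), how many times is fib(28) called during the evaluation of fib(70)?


Let N(m) = number of times fib(m) is called while evaluating fib(70).
N(70) = 1 (the initial call).
N(69) = 1 (only fib(70) calls it).
For 1 <= m <= 68: fib(m) is called by fib(m+1) and fib(m+2), so
  N(m) = N(m+1) + N(m+2).
fib(0) is called only by fib(2), so N(0) = N(2).
Walk down from m=70:
  N(70)=1, N(69)=1, N(68)=2, N(67)=3, N(66)=5, N(65)=8, N(64)=13, N(63)=21, N(62)=34, N(61)=55, N(60)=89, N(59)=144, N(58)=233, N(57)=377, N(56)=610, N(55)=987, N(54)=1597, N(53)=2584, N(52)=4181, N(51)=6765, N(50)=10946, N(49)=17711, N(48)=28657, N(47)=46368, N(46)=75025, N(45)=121393, N(44)=196418, N(43)=317811, N(42)=514229, N(41)=832040, N(40)=1346269, N(39)=2178309, N(38)=3524578, N(37)=5702887, N(36)=9227465, N(35)=14930352, N(34)=24157817, N(33)=39088169, N(32)=63245986, N(31)=102334155, N(30)=165580141, N(29)=267914296, N(28)=433494437
N(28) = 433494437


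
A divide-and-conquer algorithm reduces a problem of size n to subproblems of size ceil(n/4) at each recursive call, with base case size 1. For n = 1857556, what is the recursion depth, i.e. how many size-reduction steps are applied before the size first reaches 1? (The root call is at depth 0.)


Each step divides the size by 4 (rounding up); after k steps the size is ceil(n/4^k), which equals 1 exactly when 4^k >= n.
So the depth is the smallest k with 4^k >= 1857556, i.e. ceil(log_4(1857556)).
4^10 = 1048576 < 1857556 <= 4194304 = 4^11
Recursion depth = 11


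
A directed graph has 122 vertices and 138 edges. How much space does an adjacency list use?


Adjacency list: one list head per vertex + one entry per edge
Vertex heads: 122
Edge entries: 138
Total = 122 + 138 = 260


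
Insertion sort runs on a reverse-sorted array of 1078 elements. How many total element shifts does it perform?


Sum of shifts = 1 + 2 + 3 + ... + 1077
= 1078 * 1077 / 2
= 1161006 / 2
= 580503


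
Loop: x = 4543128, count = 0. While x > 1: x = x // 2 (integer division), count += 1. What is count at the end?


The variable x halves each step:
x = 4543128 -> 2271564 -> 1135782 -> 567891 -> 283945 -> 141972 -> 70986 -> 35493 -> 17746 -> 8873 -> 4436 -> 2218 -> 1109 -> 554 -> 277 -> 138 -> 69 -> 34 -> 17 -> 8 -> 4 -> 2 -> 1
Number of halvings = floor(log2(4543128)) = 22


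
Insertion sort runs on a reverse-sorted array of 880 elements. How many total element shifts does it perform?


Sum of shifts = 1 + 2 + 3 + ... + 879
= 880 * 879 / 2
= 773520 / 2
= 386760


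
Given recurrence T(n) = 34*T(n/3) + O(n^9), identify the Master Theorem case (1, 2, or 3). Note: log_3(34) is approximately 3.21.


Master Theorem parameters: a=34, b=3, c=9
log_b(a) = 3.21
Compare b^c with a: 3^9 = 19683 > 34, so c > log_b(a).
Comparing c=9 vs log_b(a)=3.21:
9 > 3.21 => Case 3
Result: T(n) = O(n^9)
Master Theorem case = 3


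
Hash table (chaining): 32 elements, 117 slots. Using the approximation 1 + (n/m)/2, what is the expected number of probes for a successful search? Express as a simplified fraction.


Computing expected probes:
alpha = 32/117
= 1 + alpha/2
= 1 + 32/(2*117)
= (2*117 + 32) / (2*117)
= 266/234 = 133/117


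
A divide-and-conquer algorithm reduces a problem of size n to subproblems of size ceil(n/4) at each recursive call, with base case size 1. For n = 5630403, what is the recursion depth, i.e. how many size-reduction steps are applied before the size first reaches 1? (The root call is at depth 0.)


Each step divides the size by 4 (rounding up); after k steps the size is ceil(n/4^k), which equals 1 exactly when 4^k >= n.
So the depth is the smallest k with 4^k >= 5630403, i.e. ceil(log_4(5630403)).
4^11 = 4194304 < 5630403 <= 16777216 = 4^12
Recursion depth = 12


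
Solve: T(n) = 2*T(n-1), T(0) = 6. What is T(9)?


Unrolling:
T(9) = 2*T(8) = 2^2*T(7) = ... = 2^9*T(0)
= 2^9 * 6
= 512 * 6 = 3072


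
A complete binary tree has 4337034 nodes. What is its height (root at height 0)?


In a complete binary tree, level k holds nodes 2^k .. 2^(k+1)-1 (1-indexed).
Height = floor(log2(n)) = floor(log2(4337034)) = 22
Check: 2^22 = 4194304 <= 4337034 < 8388608 = 2^23


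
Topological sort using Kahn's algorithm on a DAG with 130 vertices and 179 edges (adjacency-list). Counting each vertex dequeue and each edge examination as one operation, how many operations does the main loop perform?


Kahn's algorithm:
  1. Compute in-degrees: O(V + E)
  2. Process queue: each vertex dequeued once (O(V))
     each edge examined once (O(E))
Total = V + E = 130 + 179 = 309


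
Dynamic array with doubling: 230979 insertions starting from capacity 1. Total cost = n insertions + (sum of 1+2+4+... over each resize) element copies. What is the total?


n = 230979
Insertion costs: 230979
Resizes copy 1, 2, 4, ... up to the largest power of 2 that is <= n-1 = 230978, i.e. 131072.
Copy costs = 1 + 2 + 4 + 8 + 16 + 32 + 64 + 128 + 256 + 512 + 1024 + 2048 + 4096 + 8192 + 16384 + 32768 + 65536 + 131072 = 262143
Total = 230979 + 262143 = 493122


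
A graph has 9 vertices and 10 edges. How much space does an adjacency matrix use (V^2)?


Adjacency matrix: V x V grid of entries
Space = V^2 = 9^2 = 9 * 9 = 81


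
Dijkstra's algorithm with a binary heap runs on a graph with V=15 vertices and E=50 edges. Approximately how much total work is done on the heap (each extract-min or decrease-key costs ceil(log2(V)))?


Dijkstra with a binary heap: each vertex is extracted once, each edge may relax once.
Each heap operation costs O(log V).
V + E = 15 + 50 = 65
ceil(log2(15)) = 4 (since 2^3 = 8 < 15 <= 16 = 2^4)
Total heap work = (V+E) * ceil(log2(V)) = 65 * 4 = 260


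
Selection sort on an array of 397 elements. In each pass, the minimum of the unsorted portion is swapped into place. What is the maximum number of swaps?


Selection sort performs one swap per pass:
  Pass 1: find min in positions 0 to 396, swap with position 0
  Pass 2: find min in positions 1 to 396, swap with position 1
  Pass 3: find min in positions 2 to 396, swap with position 2
  Pass 4: find min in positions 3 to 396, swap with position 3
  Pass 5: find min in positions 4 to 396, swap with position 4
  ... (391 more passes)
Total passes (and swaps) = n - 1 = 397 - 1 = 396


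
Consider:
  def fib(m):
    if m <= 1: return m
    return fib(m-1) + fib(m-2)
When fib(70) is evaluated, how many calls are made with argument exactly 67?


Let N(m) = number of times fib(m) is called while evaluating fib(70).
N(70) = 1 (the initial call).
N(69) = 1 (only fib(70) calls it).
For 1 <= m <= 68: fib(m) is called by fib(m+1) and fib(m+2), so
  N(m) = N(m+1) + N(m+2).
fib(0) is called only by fib(2), so N(0) = N(2).
Walk down from m=70:
  N(70)=1, N(69)=1, N(68)=2, N(67)=3
N(67) = 3


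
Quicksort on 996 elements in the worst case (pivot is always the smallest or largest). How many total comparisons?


In the worst case, each partition step picks the worst pivot:
  Partition 1: 995 comparisons (n-1 elements to compare)
  Partition 2: 994 comparisons
  Partition 3: 993 comparisons
  Partition 4: 992 comparisons
  Partition 5: 991 comparisons
  ...
  Last partition: 0 comparisons
Total = (n-1) + (n-2) + ... + 1 + 0 = n*(n-1)/2
= 996*995/2 = 495510


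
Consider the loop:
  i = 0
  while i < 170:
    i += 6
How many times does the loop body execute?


Starting at i = 0, each iteration adds 6.
Iterations until i >= 170:
  Iteration 1: i = 0 -> i = 6
  Iteration 2: i = 6 -> i = 12
  Iteration 3: i = 12 -> i = 18
  Iteration 4: i = 18 -> i = 24
  Iteration 5: i = 24 -> i = 30
  Iteration 6: i = 30 -> i = 36
  Iteration 7: i = 36 -> i = 42
  Iteration 8: i = 42 -> i = 48
  ... continuing ...
Total iterations = ceil(170/6) = 29


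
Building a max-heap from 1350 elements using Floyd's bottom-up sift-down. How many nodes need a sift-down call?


In a heap of 1350 elements (0-indexed array):
  Last element index: 1349
  Parent of last element: floor((1349 - 1) / 2) = 674
  Internal nodes: indices 0 to 674
  Count = floor(1350/2) = 675


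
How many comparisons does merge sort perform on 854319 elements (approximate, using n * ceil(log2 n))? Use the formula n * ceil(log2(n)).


Recursion depth: ceil(log2(854319)) = 20
Each recursion level merges n = 854319 elements
Total = 854319 * 20 = 17086380


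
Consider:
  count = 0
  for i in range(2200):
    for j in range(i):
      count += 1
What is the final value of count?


For each i, the inner loop runs i times:
  i=0: inner runs 0 times
  i=1: inner runs 1 time
  i=2: inner runs 2 times
  i=3: inner runs 3 times
  i=4: inner runs 4 times
  i=5: inner runs 5 times
  i=6: inner runs 6 times
  i=7: inner runs 7 times
  ...
Total = 0 + 1 + 2 + ... + 2199 = 2200*(2200-1)/2 = 2418900


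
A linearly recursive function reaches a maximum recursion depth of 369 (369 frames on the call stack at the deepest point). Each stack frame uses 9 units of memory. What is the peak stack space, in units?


Maximum recursion depth = 369 frames
Memory per frame = 9 units
Total stack space = depth * frame_size
= 369 * 9 = 3321


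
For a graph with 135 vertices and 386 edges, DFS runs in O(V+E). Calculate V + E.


A full DFS traversal visits each vertex once and examines each edge once.
V = 135
E = 386
Sum = 135 + 386 = 521


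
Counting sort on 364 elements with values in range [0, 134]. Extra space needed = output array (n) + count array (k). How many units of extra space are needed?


Output array size: 364 (to store sorted result)
Count array size: 135 (one slot per possible value, range 0 to 134)
Total extra space = 364 + 135 = 499


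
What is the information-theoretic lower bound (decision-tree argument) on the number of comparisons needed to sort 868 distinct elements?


A binary decision tree of height h has at most 2^h leaves and needs at least n! of them, so h >= ceil(log2(n!)).
868! is far too large to multiply out, so use Stirling's series:
  ln(n!) ~ n ln n - n + (1/2) ln(2 pi n) + 1/(12n)  (error below 1/(360 n^3), negligible here)
  ln(868) = 6.7661917
  n ln n = 868 * 6.7661917 = 5873.0544
  (1/2) ln(2 pi * 868) = (1/2) ln(5453.8048) = 4.3020
  1/(12*868) = 0.0001
  ln(868!) ~ 5873.0544 - 868 + 4.3020 + 0.0001 = 5009.3565
Convert to base 2: log2(868!) = 5009.3565 / ln 2 = 5009.3565 / 0.69314718 = 7226.9738
ceil(7226.9738) = 7227


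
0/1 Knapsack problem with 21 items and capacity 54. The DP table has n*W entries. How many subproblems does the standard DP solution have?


The DP table is indexed by (item, capacity).
Rows: 21 items
Columns: 54 capacity values (1 to W)
Total subproblems = 21 * 54 = 1134
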